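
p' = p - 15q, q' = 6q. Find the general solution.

p(t) = -3C_1e^(6t) + C_2e^(t), q(t) = C_1e^(6t)

Coefficient matrix A = [[1, -15], [0, 6]].
Characteristic polynomial det(A - λI) = λ^2 - 7λ + 6 = 0.
Eigenvalues λ = 6, 1.
For λ=6: (A-λI) row 1 is [-5, -15], so an eigenvector is (-3, 1).
For λ=1: (A-λI) row 1 is [0, -15], so an eigenvector is (1, 0).
General solution: C_1e^(6t)(-3,1) + C_2e^(t)(1,0).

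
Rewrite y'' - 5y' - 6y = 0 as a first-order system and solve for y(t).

Let x_1 = y, x_2 = y'. Then x_1' = x_2 and x_2' = 6x_1 + 5x_2.
A = [[0,1],[6,5]]; det(A-λI) = λ^2 - 5λ - 6.
Eigenvalues λ = 6, -1 with eigenvectors (1,6), (1,-1).

y(t) = K_1e^(6t) + K_2e^(-t)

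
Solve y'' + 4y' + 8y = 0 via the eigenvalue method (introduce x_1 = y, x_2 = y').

Let x_1 = y, x_2 = y'. Then x_1' = x_2 and x_2' = -8x_1 - 4x_2.
A = [[0,1],[-8,-4]]; det(A-λI) = λ^2 + 4λ + 8.
Eigenvalues λ = -2 ± 2i.

y(t) = c_1e^(-2t)cos(2t) + c_2e^(-2t)sin(2t)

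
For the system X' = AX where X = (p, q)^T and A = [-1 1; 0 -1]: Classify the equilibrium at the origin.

A = [[-1,1],[0,-1]]; det(A-λI) = λ^2 + 2λ + 1.
repeated λ = -1 with a single eigenvector.

stable improper node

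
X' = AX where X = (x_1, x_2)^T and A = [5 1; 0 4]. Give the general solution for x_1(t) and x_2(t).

x_1(t) = -C_1e^(5t) - C_2e^(4t), x_2(t) = C_2e^(4t)

Coefficient matrix A = [[5, 1], [0, 4]].
Characteristic polynomial det(A - λI) = λ^2 - 9λ + 20 = 0.
Eigenvalues λ = 5, 4.
For λ=5: (A-λI) row 1 is [0, 1], so an eigenvector is (-1, 0).
For λ=4: (A-λI) row 1 is [1, 1], so an eigenvector is (-1, 1).
General solution: C_1e^(5t)(-1,0) + C_2e^(4t)(-1,1).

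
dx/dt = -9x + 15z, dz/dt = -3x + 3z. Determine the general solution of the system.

x(t) = -2c_1e^(-3t)sin(3t) + c_1e^(-3t)cos(3t) + c_2e^(-3t)sin(3t) + 2c_2e^(-3t)cos(3t), z(t) = -c_1e^(-3t)sin(3t) + c_2e^(-3t)cos(3t)

Coefficient matrix A = [[-9, 15], [-3, 3]].
Characteristic polynomial det(A - λI) = λ^2 + 6λ + 18 = 0.
Eigenvalues λ = -3 ± 3i (complex conjugate pair).
For λ=-3+3i: an eigenvector is (1,0) - i(-2,-1) = (1 + 2i, 0 + i).
A real fundamental pair from Re and Im of e^((-3+3i)t)v: X_1 = e^(-3t)(cos(3t)·(1,0) + sin(3t)·(-2,-1)), X_2 = e^(-3t)(sin(3t)·(1,0) - cos(3t)·(-2,-1)).
General solution: c_1X_1 + c_2X_2.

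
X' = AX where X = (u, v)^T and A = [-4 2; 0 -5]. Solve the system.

u(t) = c_1e^(-4t) + 2c_2e^(-5t), v(t) = -c_2e^(-5t)

Coefficient matrix A = [[-4, 2], [0, -5]].
Characteristic polynomial det(A - λI) = λ^2 + 9λ + 20 = 0.
Eigenvalues λ = -4, -5.
For λ=-4: (A-λI) row 1 is [0, 2], so an eigenvector is (1, 0).
For λ=-5: (A-λI) row 1 is [1, 2], so an eigenvector is (2, -1).
General solution: c_1e^(-4t)(1,0) + c_2e^(-5t)(2,-1).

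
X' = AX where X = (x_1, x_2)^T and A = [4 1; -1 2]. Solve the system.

Coefficient matrix A = [[4, 1], [-1, 2]].
Characteristic polynomial det(A - λI) = λ^2 - 6λ + 9 = 0.
Single eigenvalue λ = 3 with algebraic multiplicity 2.
Eigenvector v = (-1,1); generalized eigenvector w with (A-λI)w=v is (2,-3).
General solution: e^(3t)[K_1·v + K_2·(t·v + w)].

x_1(t) = -K_1e^(3t) - K_2te^(3t) + 2K_2e^(3t), x_2(t) = K_1e^(3t) + K_2te^(3t) - 3K_2e^(3t)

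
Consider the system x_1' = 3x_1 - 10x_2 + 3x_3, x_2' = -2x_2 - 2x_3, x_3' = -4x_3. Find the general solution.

Coefficient matrix A = [[3, -10, 3], [0, -2, -2], [0, 0, -4]].
det(A - λI) = 0 gives eigenvalues λ = 3, -2, -4.
For λ=3: eigenvector (1,0,0).
For λ=-2: eigenvector (2,1,0).
For λ=-4: eigenvector (1,1,1).
General solution: C_1e^(3t)(1,0,0) + C_2e^(-2t)(2,1,0) + C_3e^(-4t)(1,1,1).

x_1(t) = C_1e^(3t) + 2C_2e^(-2t) + C_3e^(-4t), x_2(t) = C_2e^(-2t) + C_3e^(-4t), x_3(t) = C_3e^(-4t)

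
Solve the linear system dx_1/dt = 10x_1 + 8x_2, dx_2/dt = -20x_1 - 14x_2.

Coefficient matrix A = [[10, 8], [-20, -14]].
Characteristic polynomial det(A - λI) = λ^2 + 4λ + 20 = 0.
Eigenvalues λ = -2 ± 4i (complex conjugate pair).
For λ=-2+4i: an eigenvector is (-1,2) - i(1,-1) = (-1 - i, 2 + i).
A real fundamental pair from Re and Im of e^((-2+4i)t)v: X_1 = e^(-2t)(cos(4t)·(-1,2) + sin(4t)·(1,-1)), X_2 = e^(-2t)(sin(4t)·(-1,2) - cos(4t)·(1,-1)).
General solution: c_1X_1 + c_2X_2.

x_1(t) = c_1e^(-2t)sin(4t) - c_1e^(-2t)cos(4t) - c_2e^(-2t)sin(4t) - c_2e^(-2t)cos(4t), x_2(t) = -c_1e^(-2t)sin(4t) + 2c_1e^(-2t)cos(4t) + 2c_2e^(-2t)sin(4t) + c_2e^(-2t)cos(4t)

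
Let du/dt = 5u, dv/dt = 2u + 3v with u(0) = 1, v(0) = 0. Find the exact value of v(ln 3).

A = [[5,0],[2,3]]; eigenvalues λ = 5, 3.
Eigenvectors: (-1,-1) for λ=5, (0,1) for λ=3.
From the initial condition, c_1 = -1, c_2 = -1.
v(ln 3) = (-1)(3^5)(-1) + (-1)(3^3)(1) = 216.

216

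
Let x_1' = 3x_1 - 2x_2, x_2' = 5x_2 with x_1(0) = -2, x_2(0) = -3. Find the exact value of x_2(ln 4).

A = [[3,-2],[0,5]]; eigenvalues λ = 3, 5.
Eigenvectors: (1,0) for λ=3, (1,-1) for λ=5.
From the initial condition, c_1 = -5, c_2 = 3.
x_2(ln 4) = (-5)(4^3)(0) + (3)(4^5)(-1) = -3072.

-3072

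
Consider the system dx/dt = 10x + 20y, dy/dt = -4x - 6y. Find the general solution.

x(t) = c_1e^(2t)sin(4t) - 2c_1e^(2t)cos(4t) - 2c_2e^(2t)sin(4t) - c_2e^(2t)cos(4t), y(t) = c_1e^(2t)cos(4t) + c_2e^(2t)sin(4t)

Coefficient matrix A = [[10, 20], [-4, -6]].
Characteristic polynomial det(A - λI) = λ^2 - 4λ + 20 = 0.
Eigenvalues λ = 2 ± 4i (complex conjugate pair).
For λ=2+4i: an eigenvector is (-2,1) - i(1,0) = (-2 - i, 1).
A real fundamental pair from Re and Im of e^((2+4i)t)v: X_1 = e^(2t)(cos(4t)·(-2,1) + sin(4t)·(1,0)), X_2 = e^(2t)(sin(4t)·(-2,1) - cos(4t)·(1,0)).
General solution: c_1X_1 + c_2X_2.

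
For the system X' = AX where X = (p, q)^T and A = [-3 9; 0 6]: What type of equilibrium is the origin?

saddle

A = [[-3,9],[0,6]]; det(A-λI) = λ^2 - 3λ - 18.
λ = -3, 6: opposite signs.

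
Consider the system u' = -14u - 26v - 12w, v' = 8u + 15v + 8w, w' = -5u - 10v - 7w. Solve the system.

Coefficient matrix A = [[-14, -26, -12], [8, 15, 8], [-5, -10, -7]].
det(A - λI) = 0 gives eigenvalues λ = -2, -1, -3.
For λ=-2: eigenvector (1,0,-1).
For λ=-1: eigenvector (-2,1,0).
For λ=-3: eigenvector (4,-4,5).
General solution: c_1e^(-2t)(1,0,-1) + c_2e^(-t)(-2,1,0) + c_3e^(-3t)(4,-4,5).

u(t) = c_1e^(-2t) - 2c_2e^(-t) + 4c_3e^(-3t), v(t) = c_2e^(-t) - 4c_3e^(-3t), w(t) = -c_1e^(-2t) + 5c_3e^(-3t)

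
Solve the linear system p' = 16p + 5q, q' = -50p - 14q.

p(t) = -C_1e^(t)sin(5t) + C_2e^(t)cos(5t), q(t) = 3C_1e^(t)sin(5t) - C_1e^(t)cos(5t) - C_2e^(t)sin(5t) - 3C_2e^(t)cos(5t)

Coefficient matrix A = [[16, 5], [-50, -14]].
Characteristic polynomial det(A - λI) = λ^2 - 2λ + 26 = 0.
Eigenvalues λ = 1 ± 5i (complex conjugate pair).
For λ=1+5i: an eigenvector is (0,-1) - i(-1,3) = (0 + i, -1 - 3i).
A real fundamental pair from Re and Im of e^((1+5i)t)v: X_1 = e^(t)(cos(5t)·(0,-1) + sin(5t)·(-1,3)), X_2 = e^(t)(sin(5t)·(0,-1) - cos(5t)·(-1,3)).
General solution: C_1X_1 + C_2X_2.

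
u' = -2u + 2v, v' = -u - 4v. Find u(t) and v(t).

Coefficient matrix A = [[-2, 2], [-1, -4]].
Characteristic polynomial det(A - λI) = λ^2 + 6λ + 10 = 0.
Eigenvalues λ = -3 ± i (complex conjugate pair).
For λ=-3+i: an eigenvector is (1,-1) - i(-1,0) = (1 + i, -1).
A real fundamental pair from Re and Im of e^((-3+i)t)v: X_1 = e^(-3t)(cos(t)·(1,-1) + sin(t)·(-1,0)), X_2 = e^(-3t)(sin(t)·(1,-1) - cos(t)·(-1,0)).
General solution: c_1X_1 + c_2X_2.

u(t) = -c_1e^(-3t)sin(t) + c_1e^(-3t)cos(t) + c_2e^(-3t)sin(t) + c_2e^(-3t)cos(t), v(t) = -c_1e^(-3t)cos(t) - c_2e^(-3t)sin(t)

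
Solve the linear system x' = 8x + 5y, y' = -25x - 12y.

x(t) = -c_1e^(-2t)cos(5t) - c_2e^(-2t)sin(5t), y(t) = c_1e^(-2t)sin(5t) + 2c_1e^(-2t)cos(5t) + 2c_2e^(-2t)sin(5t) - c_2e^(-2t)cos(5t)

Coefficient matrix A = [[8, 5], [-25, -12]].
Characteristic polynomial det(A - λI) = λ^2 + 4λ + 29 = 0.
Eigenvalues λ = -2 ± 5i (complex conjugate pair).
For λ=-2+5i: an eigenvector is (-1,2) - i(0,1) = (-1, 2 - i).
A real fundamental pair from Re and Im of e^((-2+5i)t)v: X_1 = e^(-2t)(cos(5t)·(-1,2) + sin(5t)·(0,1)), X_2 = e^(-2t)(sin(5t)·(-1,2) - cos(5t)·(0,1)).
General solution: c_1X_1 + c_2X_2.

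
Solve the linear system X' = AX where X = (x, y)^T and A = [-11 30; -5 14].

x(t) = 3C_1e^(-t) + 2C_2e^(4t), y(t) = C_1e^(-t) + C_2e^(4t)

Coefficient matrix A = [[-11, 30], [-5, 14]].
Characteristic polynomial det(A - λI) = λ^2 - 3λ - 4 = 0.
Eigenvalues λ = -1, 4.
For λ=-1: (A-λI) row 1 is [-10, 30], so an eigenvector is (3, 1).
For λ=4: (A-λI) row 1 is [-15, 30], so an eigenvector is (2, 1).
General solution: C_1e^(-t)(3,1) + C_2e^(4t)(2,1).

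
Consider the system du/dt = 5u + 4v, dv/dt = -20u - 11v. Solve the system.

Coefficient matrix A = [[5, 4], [-20, -11]].
Characteristic polynomial det(A - λI) = λ^2 + 6λ + 25 = 0.
Eigenvalues λ = -3 ± 4i (complex conjugate pair).
For λ=-3+4i: an eigenvector is (0,-1) - i(-1,2) = (0 + i, -1 - 2i).
A real fundamental pair from Re and Im of e^((-3+4i)t)v: X_1 = e^(-3t)(cos(4t)·(0,-1) + sin(4t)·(-1,2)), X_2 = e^(-3t)(sin(4t)·(0,-1) - cos(4t)·(-1,2)).
General solution: C_1X_1 + C_2X_2.

u(t) = -C_1e^(-3t)sin(4t) + C_2e^(-3t)cos(4t), v(t) = 2C_1e^(-3t)sin(4t) - C_1e^(-3t)cos(4t) - C_2e^(-3t)sin(4t) - 2C_2e^(-3t)cos(4t)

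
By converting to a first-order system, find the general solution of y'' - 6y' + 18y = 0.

y(t) = C_1e^(3t)cos(3t) + C_2e^(3t)sin(3t)

Let x_1 = y, x_2 = y'. Then x_1' = x_2 and x_2' = -18x_1 + 6x_2.
A = [[0,1],[-18,6]]; det(A-λI) = λ^2 - 6λ + 18.
Eigenvalues λ = 3 ± 3i.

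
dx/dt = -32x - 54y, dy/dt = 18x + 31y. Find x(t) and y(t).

Coefficient matrix A = [[-32, -54], [18, 31]].
Characteristic polynomial det(A - λI) = λ^2 + λ - 20 = 0.
Eigenvalues λ = 4, -5.
For λ=4: (A-λI) row 1 is [-36, -54], so an eigenvector is (-3, 2).
For λ=-5: (A-λI) row 1 is [-27, -54], so an eigenvector is (2, -1).
General solution: C_1e^(4t)(-3,2) + C_2e^(-5t)(2,-1).

x(t) = -3C_1e^(4t) + 2C_2e^(-5t), y(t) = 2C_1e^(4t) - C_2e^(-5t)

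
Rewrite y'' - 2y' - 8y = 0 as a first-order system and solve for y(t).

y(t) = c_1e^(-2t) + c_2e^(4t)

Let x_1 = y, x_2 = y'. Then x_1' = x_2 and x_2' = 8x_1 + 2x_2.
A = [[0,1],[8,2]]; det(A-λI) = λ^2 - 2λ - 8.
Eigenvalues λ = -2, 4 with eigenvectors (1,-2), (1,4).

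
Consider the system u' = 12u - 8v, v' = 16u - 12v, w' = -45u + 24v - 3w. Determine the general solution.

Coefficient matrix A = [[12, -8, 0], [16, -12, 0], [-45, 24, -3]].
det(A - λI) = 0 gives eigenvalues λ = -4, 4, -3.
For λ=-4: eigenvector (1,2,-3).
For λ=4: eigenvector (-1,-1,3).
For λ=-3: eigenvector (0,0,1).
General solution: K_1e^(-4t)(1,2,-3) + K_2e^(4t)(-1,-1,3) + K_3e^(-3t)(0,0,1).

u(t) = K_1e^(-4t) - K_2e^(4t), v(t) = 2K_1e^(-4t) - K_2e^(4t), w(t) = -3K_1e^(-4t) + 3K_2e^(4t) + K_3e^(-3t)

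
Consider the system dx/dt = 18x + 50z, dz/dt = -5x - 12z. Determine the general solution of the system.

x(t) = 3C_1e^(3t)sin(5t) + C_1e^(3t)cos(5t) + C_2e^(3t)sin(5t) - 3C_2e^(3t)cos(5t), z(t) = -C_1e^(3t)sin(5t) + C_2e^(3t)cos(5t)

Coefficient matrix A = [[18, 50], [-5, -12]].
Characteristic polynomial det(A - λI) = λ^2 - 6λ + 34 = 0.
Eigenvalues λ = 3 ± 5i (complex conjugate pair).
For λ=3+5i: an eigenvector is (1,0) - i(3,-1) = (1 - 3i, 0 + i).
A real fundamental pair from Re and Im of e^((3+5i)t)v: X_1 = e^(3t)(cos(5t)·(1,0) + sin(5t)·(3,-1)), X_2 = e^(3t)(sin(5t)·(1,0) - cos(5t)·(3,-1)).
General solution: C_1X_1 + C_2X_2.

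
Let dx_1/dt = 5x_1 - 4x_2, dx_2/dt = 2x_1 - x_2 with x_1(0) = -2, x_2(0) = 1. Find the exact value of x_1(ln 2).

-40

A = [[5,-4],[2,-1]]; eigenvalues λ = 3, 1.
Eigenvectors: (-2,-1) for λ=3, (1,1) for λ=1.
From the initial condition, c_1 = 3, c_2 = 4.
x_1(ln 2) = (3)(2^3)(-2) + (4)(2^1)(1) = -40.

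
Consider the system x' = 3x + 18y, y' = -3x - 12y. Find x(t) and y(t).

x(t) = -2K_1e^(-6t) - 3K_2e^(-3t), y(t) = K_1e^(-6t) + K_2e^(-3t)

Coefficient matrix A = [[3, 18], [-3, -12]].
Characteristic polynomial det(A - λI) = λ^2 + 9λ + 18 = 0.
Eigenvalues λ = -6, -3.
For λ=-6: (A-λI) row 1 is [9, 18], so an eigenvector is (-2, 1).
For λ=-3: (A-λI) row 1 is [6, 18], so an eigenvector is (-3, 1).
General solution: K_1e^(-6t)(-2,1) + K_2e^(-3t)(-3,1).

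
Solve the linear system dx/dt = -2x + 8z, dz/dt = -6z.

x(t) = -C_1e^(-2t) + 2C_2e^(-6t), z(t) = -C_2e^(-6t)

Coefficient matrix A = [[-2, 8], [0, -6]].
Characteristic polynomial det(A - λI) = λ^2 + 8λ + 12 = 0.
Eigenvalues λ = -2, -6.
For λ=-2: (A-λI) row 1 is [0, 8], so an eigenvector is (-1, 0).
For λ=-6: (A-λI) row 1 is [4, 8], so an eigenvector is (2, -1).
General solution: C_1e^(-2t)(-1,0) + C_2e^(-6t)(2,-1).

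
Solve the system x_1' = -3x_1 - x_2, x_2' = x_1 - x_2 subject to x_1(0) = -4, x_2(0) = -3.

x_1(t) = 7te^(-2t) - 4e^(-2t), x_2(t) = -7te^(-2t) - 3e^(-2t)

Coefficient matrix A = [[-3, -1], [1, -1]].
Characteristic polynomial det(A - λI) = λ^2 + 4λ + 4 = 0.
Single eigenvalue λ = -2 with algebraic multiplicity 2.
Eigenvector v = (1,-1); generalized eigenvector w with (A-λI)w=v is (1,-2).
General solution: e^(-2t)[c_1·v + c_2·(t·v + w)].
Applying x_1(0)=-4, x_2(0)=-3 gives c_1=-11, c_2=7.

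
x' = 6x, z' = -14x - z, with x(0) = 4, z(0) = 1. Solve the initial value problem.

x(t) = 4e^(6t), z(t) = -8e^(6t) + 9e^(-t)

Coefficient matrix A = [[6, 0], [-14, -1]].
Characteristic polynomial det(A - λI) = λ^2 - 5λ - 6 = 0.
Eigenvalues λ = 6, -1.
For λ=6: (A-λI) row 2 is [-14, -7], so an eigenvector is (1, -2).
For λ=-1: (A-λI) row 1 is [7, 0], so an eigenvector is (0, -1).
General solution: c_1e^(6t)(1,-2) + c_2e^(-t)(0,-1).
Applying x(0)=4, z(0)=1 gives c_1=4, c_2=-9.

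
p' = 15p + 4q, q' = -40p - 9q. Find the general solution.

Coefficient matrix A = [[15, 4], [-40, -9]].
Characteristic polynomial det(A - λI) = λ^2 - 6λ + 25 = 0.
Eigenvalues λ = 3 ± 4i (complex conjugate pair).
For λ=3+4i: an eigenvector is (-1,3) - i(0,1) = (-1, 3 - i).
A real fundamental pair from Re and Im of e^((3+4i)t)v: X_1 = e^(3t)(cos(4t)·(-1,3) + sin(4t)·(0,1)), X_2 = e^(3t)(sin(4t)·(-1,3) - cos(4t)·(0,1)).
General solution: K_1X_1 + K_2X_2.

p(t) = -K_1e^(3t)cos(4t) - K_2e^(3t)sin(4t), q(t) = K_1e^(3t)sin(4t) + 3K_1e^(3t)cos(4t) + 3K_2e^(3t)sin(4t) - K_2e^(3t)cos(4t)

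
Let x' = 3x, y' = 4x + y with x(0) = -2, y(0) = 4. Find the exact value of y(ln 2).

-16

A = [[3,0],[4,1]]; eigenvalues λ = 1, 3.
Eigenvectors: (0,-1) for λ=1, (-1,-2) for λ=3.
From the initial condition, c_1 = -8, c_2 = 2.
y(ln 2) = (-8)(2^1)(-1) + (2)(2^3)(-2) = -16.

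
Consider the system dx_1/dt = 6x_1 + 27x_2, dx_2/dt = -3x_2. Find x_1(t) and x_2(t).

x_1(t) = -3C_1e^(-3t) + C_2e^(6t), x_2(t) = C_1e^(-3t)

Coefficient matrix A = [[6, 27], [0, -3]].
Characteristic polynomial det(A - λI) = λ^2 - 3λ - 18 = 0.
Eigenvalues λ = -3, 6.
For λ=-3: (A-λI) row 1 is [9, 27], so an eigenvector is (-3, 1).
For λ=6: (A-λI) row 1 is [0, 27], so an eigenvector is (1, 0).
General solution: C_1e^(-3t)(-3,1) + C_2e^(6t)(1,0).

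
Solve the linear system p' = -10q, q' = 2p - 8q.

p(t) = -c_1e^(-4t)sin(2t) + 2c_1e^(-4t)cos(2t) + 2c_2e^(-4t)sin(2t) + c_2e^(-4t)cos(2t), q(t) = c_1e^(-4t)cos(2t) + c_2e^(-4t)sin(2t)

Coefficient matrix A = [[0, -10], [2, -8]].
Characteristic polynomial det(A - λI) = λ^2 + 8λ + 20 = 0.
Eigenvalues λ = -4 ± 2i (complex conjugate pair).
For λ=-4+2i: an eigenvector is (2,1) - i(-1,0) = (2 + i, 1).
A real fundamental pair from Re and Im of e^((-4+2i)t)v: X_1 = e^(-4t)(cos(2t)·(2,1) + sin(2t)·(-1,0)), X_2 = e^(-4t)(sin(2t)·(2,1) - cos(2t)·(-1,0)).
General solution: c_1X_1 + c_2X_2.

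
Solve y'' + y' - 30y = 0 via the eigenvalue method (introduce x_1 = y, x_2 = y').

Let x_1 = y, x_2 = y'. Then x_1' = x_2 and x_2' = 30x_1 - x_2.
A = [[0,1],[30,-1]]; det(A-λI) = λ^2 + λ - 30.
Eigenvalues λ = -6, 5 with eigenvectors (1,-6), (1,5).

y(t) = c_1e^(-6t) + c_2e^(5t)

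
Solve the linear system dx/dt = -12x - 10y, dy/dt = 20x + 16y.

x(t) = -C_1e^(2t)sin(2t) - 2C_1e^(2t)cos(2t) - 2C_2e^(2t)sin(2t) + C_2e^(2t)cos(2t), y(t) = C_1e^(2t)sin(2t) + 3C_1e^(2t)cos(2t) + 3C_2e^(2t)sin(2t) - C_2e^(2t)cos(2t)

Coefficient matrix A = [[-12, -10], [20, 16]].
Characteristic polynomial det(A - λI) = λ^2 - 4λ + 8 = 0.
Eigenvalues λ = 2 ± 2i (complex conjugate pair).
For λ=2+2i: an eigenvector is (-2,3) - i(-1,1) = (-2 + i, 3 - i).
A real fundamental pair from Re and Im of e^((2+2i)t)v: X_1 = e^(2t)(cos(2t)·(-2,3) + sin(2t)·(-1,1)), X_2 = e^(2t)(sin(2t)·(-2,3) - cos(2t)·(-1,1)).
General solution: C_1X_1 + C_2X_2.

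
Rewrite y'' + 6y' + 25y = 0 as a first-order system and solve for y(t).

Let x_1 = y, x_2 = y'. Then x_1' = x_2 and x_2' = -25x_1 - 6x_2.
A = [[0,1],[-25,-6]]; det(A-λI) = λ^2 + 6λ + 25.
Eigenvalues λ = -3 ± 4i.

y(t) = C_1e^(-3t)cos(4t) + C_2e^(-3t)sin(4t)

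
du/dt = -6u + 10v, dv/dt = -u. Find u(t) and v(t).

u(t) = -K_1e^(-3t)sin(t) - 3K_1e^(-3t)cos(t) - 3K_2e^(-3t)sin(t) + K_2e^(-3t)cos(t), v(t) = -K_1e^(-3t)cos(t) - K_2e^(-3t)sin(t)

Coefficient matrix A = [[-6, 10], [-1, 0]].
Characteristic polynomial det(A - λI) = λ^2 + 6λ + 10 = 0.
Eigenvalues λ = -3 ± i (complex conjugate pair).
For λ=-3+i: an eigenvector is (-3,-1) - i(-1,0) = (-3 + i, -1).
A real fundamental pair from Re and Im of e^((-3+i)t)v: X_1 = e^(-3t)(cos(t)·(-3,-1) + sin(t)·(-1,0)), X_2 = e^(-3t)(sin(t)·(-3,-1) - cos(t)·(-1,0)).
General solution: K_1X_1 + K_2X_2.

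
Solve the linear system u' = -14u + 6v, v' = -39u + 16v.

u(t) = K_1e^(t)sin(3t) + K_1e^(t)cos(3t) + K_2e^(t)sin(3t) - K_2e^(t)cos(3t), v(t) = 2K_1e^(t)sin(3t) + 3K_1e^(t)cos(3t) + 3K_2e^(t)sin(3t) - 2K_2e^(t)cos(3t)

Coefficient matrix A = [[-14, 6], [-39, 16]].
Characteristic polynomial det(A - λI) = λ^2 - 2λ + 10 = 0.
Eigenvalues λ = 1 ± 3i (complex conjugate pair).
For λ=1+3i: an eigenvector is (1,3) - i(1,2) = (1 - i, 3 - 2i).
A real fundamental pair from Re and Im of e^((1+3i)t)v: X_1 = e^(t)(cos(3t)·(1,3) + sin(3t)·(1,2)), X_2 = e^(t)(sin(3t)·(1,3) - cos(3t)·(1,2)).
General solution: K_1X_1 + K_2X_2.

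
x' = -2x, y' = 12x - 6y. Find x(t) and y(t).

Coefficient matrix A = [[-2, 0], [12, -6]].
Characteristic polynomial det(A - λI) = λ^2 + 8λ + 12 = 0.
Eigenvalues λ = -6, -2.
For λ=-6: (A-λI) row 1 is [4, 0], so an eigenvector is (0, -1).
For λ=-2: (A-λI) row 2 is [12, -4], so an eigenvector is (-1, -3).
General solution: c_1e^(-6t)(0,-1) + c_2e^(-2t)(-1,-3).

x(t) = -c_2e^(-2t), y(t) = -c_1e^(-6t) - 3c_2e^(-2t)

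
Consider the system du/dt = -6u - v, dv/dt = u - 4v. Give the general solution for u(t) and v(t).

u(t) = -K_1e^(-5t) - K_2te^(-5t) + K_2e^(-5t), v(t) = K_1e^(-5t) + K_2te^(-5t)

Coefficient matrix A = [[-6, -1], [1, -4]].
Characteristic polynomial det(A - λI) = λ^2 + 10λ + 25 = 0.
Single eigenvalue λ = -5 with algebraic multiplicity 2.
Eigenvector v = (-1,1); generalized eigenvector w with (A-λI)w=v is (1,0).
General solution: e^(-5t)[K_1·v + K_2·(t·v + w)].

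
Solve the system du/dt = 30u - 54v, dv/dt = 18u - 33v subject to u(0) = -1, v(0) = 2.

u(t) = -16e^(3t) + 15e^(-6t), v(t) = -8e^(3t) + 10e^(-6t)

Coefficient matrix A = [[30, -54], [18, -33]].
Characteristic polynomial det(A - λI) = λ^2 + 3λ - 18 = 0.
Eigenvalues λ = -6, 3.
For λ=-6: (A-λI) row 1 is [36, -54], so an eigenvector is (3, 2).
For λ=3: (A-λI) row 1 is [27, -54], so an eigenvector is (2, 1).
General solution: c_1e^(-6t)(3,2) + c_2e^(3t)(2,1).
Applying u(0)=-1, v(0)=2 gives c_1=5, c_2=-8.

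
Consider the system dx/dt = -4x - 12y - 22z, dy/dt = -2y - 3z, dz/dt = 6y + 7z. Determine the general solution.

Coefficient matrix A = [[-4, -12, -22], [0, -2, -3], [0, 6, 7]].
det(A - λI) = 0 gives eigenvalues λ = -4, 4, 1.
For λ=-4: eigenvector (1,0,0).
For λ=4: eigenvector (-4,-1,2).
For λ=1: eigenvector (-2,-1,1).
General solution: c_1e^(-4t)(1,0,0) + c_2e^(4t)(-4,-1,2) + c_3e^(t)(-2,-1,1).

x(t) = c_1e^(-4t) - 4c_2e^(4t) - 2c_3e^(t), y(t) = -c_2e^(4t) - c_3e^(t), z(t) = 2c_2e^(4t) + c_3e^(t)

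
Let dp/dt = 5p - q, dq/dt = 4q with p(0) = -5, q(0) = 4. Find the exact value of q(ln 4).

A = [[5,-1],[0,4]]; eigenvalues λ = 4, 5.
Eigenvectors: (-1,-1) for λ=4, (1,0) for λ=5.
From the initial condition, c_1 = -4, c_2 = -9.
q(ln 4) = (-4)(4^4)(-1) + (-9)(4^5)(0) = 1024.

1024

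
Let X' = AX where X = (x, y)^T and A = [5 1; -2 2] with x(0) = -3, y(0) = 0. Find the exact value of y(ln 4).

A = [[5,1],[-2,2]]; eigenvalues λ = 4, 3.
Eigenvectors: (1,-1) for λ=4, (1,-2) for λ=3.
From the initial condition, c_1 = -6, c_2 = 3.
y(ln 4) = (-6)(4^4)(-1) + (3)(4^3)(-2) = 1152.

1152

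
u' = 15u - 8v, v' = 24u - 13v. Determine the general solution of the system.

Coefficient matrix A = [[15, -8], [24, -13]].
Characteristic polynomial det(A - λI) = λ^2 - 2λ - 3 = 0.
Eigenvalues λ = 3, -1.
For λ=3: (A-λI) row 1 is [12, -8], so an eigenvector is (-2, -3).
For λ=-1: (A-λI) row 1 is [16, -8], so an eigenvector is (-1, -2).
General solution: C_1e^(3t)(-2,-3) + C_2e^(-t)(-1,-2).

u(t) = -2C_1e^(3t) - C_2e^(-t), v(t) = -3C_1e^(3t) - 2C_2e^(-t)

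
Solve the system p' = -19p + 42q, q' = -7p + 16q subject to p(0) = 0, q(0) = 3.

Coefficient matrix A = [[-19, 42], [-7, 16]].
Characteristic polynomial det(A - λI) = λ^2 + 3λ - 10 = 0.
Eigenvalues λ = -5, 2.
For λ=-5: (A-λI) row 1 is [-14, 42], so an eigenvector is (3, 1).
For λ=2: (A-λI) row 1 is [-21, 42], so an eigenvector is (-2, -1).
General solution: C_1e^(-5t)(3,1) + C_2e^(2t)(-2,-1).
Applying p(0)=0, q(0)=3 gives C_1=-6, C_2=-9.

p(t) = 18e^(2t) - 18e^(-5t), q(t) = 9e^(2t) - 6e^(-5t)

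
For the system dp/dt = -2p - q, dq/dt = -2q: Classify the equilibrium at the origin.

stable improper node

A = [[-2,-1],[0,-2]]; det(A-λI) = λ^2 + 4λ + 4.
repeated λ = -2 with a single eigenvector.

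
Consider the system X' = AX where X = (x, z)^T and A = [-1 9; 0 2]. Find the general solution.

Coefficient matrix A = [[-1, 9], [0, 2]].
Characteristic polynomial det(A - λI) = λ^2 - λ - 2 = 0.
Eigenvalues λ = 2, -1.
For λ=2: (A-λI) row 1 is [-3, 9], so an eigenvector is (-3, -1).
For λ=-1: (A-λI) row 1 is [0, 9], so an eigenvector is (1, 0).
General solution: C_1e^(2t)(-3,-1) + C_2e^(-t)(1,0).

x(t) = -3C_1e^(2t) + C_2e^(-t), z(t) = -C_1e^(2t)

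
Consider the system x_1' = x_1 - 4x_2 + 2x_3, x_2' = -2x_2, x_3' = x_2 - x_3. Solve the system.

Coefficient matrix A = [[1, -4, 2], [0, -2, 0], [0, 1, -1]].
det(A - λI) = 0 gives eigenvalues λ = -1, -2, 1.
For λ=-1: eigenvector (-1,0,1).
For λ=-2: eigenvector (2,1,-1).
For λ=1: eigenvector (1,0,0).
General solution: K_1e^(-t)(-1,0,1) + K_2e^(-2t)(2,1,-1) + K_3e^(t)(1,0,0).

x_1(t) = -K_1e^(-t) + 2K_2e^(-2t) + K_3e^(t), x_2(t) = K_2e^(-2t), x_3(t) = K_1e^(-t) - K_2e^(-2t)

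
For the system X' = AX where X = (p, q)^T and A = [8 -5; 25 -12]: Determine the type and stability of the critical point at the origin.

stable spiral

A = [[8,-5],[25,-12]]; det(A-λI) = λ^2 + 4λ + 29.
λ = -2 ± 5i: negative real part.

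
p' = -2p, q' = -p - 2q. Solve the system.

Coefficient matrix A = [[-2, 0], [-1, -2]].
Characteristic polynomial det(A - λI) = λ^2 + 4λ + 4 = 0.
Single eigenvalue λ = -2 with algebraic multiplicity 2.
Eigenvector v = (0,1); generalized eigenvector w with (A-λI)w=v is (-1,1).
General solution: e^(-2t)[c_1·v + c_2·(t·v + w)].

p(t) = -c_2e^(-2t), q(t) = c_1e^(-2t) + c_2te^(-2t) + c_2e^(-2t)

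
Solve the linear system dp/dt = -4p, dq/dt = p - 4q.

Coefficient matrix A = [[-4, 0], [1, -4]].
Characteristic polynomial det(A - λI) = λ^2 + 8λ + 16 = 0.
Single eigenvalue λ = -4 with algebraic multiplicity 2.
Eigenvector v = (0,1); generalized eigenvector w with (A-λI)w=v is (1,-3).
General solution: e^(-4t)[K_1·v + K_2·(t·v + w)].

p(t) = K_2e^(-4t), q(t) = K_1e^(-4t) + K_2te^(-4t) - 3K_2e^(-4t)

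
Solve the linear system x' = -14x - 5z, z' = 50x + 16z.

x(t) = C_1e^(t)sin(5t) - C_2e^(t)cos(5t), z(t) = -3C_1e^(t)sin(5t) - C_1e^(t)cos(5t) - C_2e^(t)sin(5t) + 3C_2e^(t)cos(5t)

Coefficient matrix A = [[-14, -5], [50, 16]].
Characteristic polynomial det(A - λI) = λ^2 - 2λ + 26 = 0.
Eigenvalues λ = 1 ± 5i (complex conjugate pair).
For λ=1+5i: an eigenvector is (0,-1) - i(1,-3) = (0 - i, -1 + 3i).
A real fundamental pair from Re and Im of e^((1+5i)t)v: X_1 = e^(t)(cos(5t)·(0,-1) + sin(5t)·(1,-3)), X_2 = e^(t)(sin(5t)·(0,-1) - cos(5t)·(1,-3)).
General solution: C_1X_1 + C_2X_2.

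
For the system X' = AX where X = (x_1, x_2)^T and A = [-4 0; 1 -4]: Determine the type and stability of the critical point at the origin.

A = [[-4,0],[1,-4]]; det(A-λI) = λ^2 + 8λ + 16.
repeated λ = -4 with a single eigenvector.

stable improper node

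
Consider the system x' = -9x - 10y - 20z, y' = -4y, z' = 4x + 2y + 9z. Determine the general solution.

x(t) = 6c_1e^(-4t) + 5c_2e^(-t) - 2c_3e^(t), y(t) = c_1e^(-4t), z(t) = -2c_1e^(-4t) - 2c_2e^(-t) + c_3e^(t)

Coefficient matrix A = [[-9, -10, -20], [0, -4, 0], [4, 2, 9]].
det(A - λI) = 0 gives eigenvalues λ = -4, -1, 1.
For λ=-4: eigenvector (6,1,-2).
For λ=-1: eigenvector (5,0,-2).
For λ=1: eigenvector (-2,0,1).
General solution: c_1e^(-4t)(6,1,-2) + c_2e^(-t)(5,0,-2) + c_3e^(t)(-2,0,1).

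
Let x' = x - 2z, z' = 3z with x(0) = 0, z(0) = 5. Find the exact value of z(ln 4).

320

A = [[1,-2],[0,3]]; eigenvalues λ = 3, 1.
Eigenvectors: (-1,1) for λ=3, (1,0) for λ=1.
From the initial condition, c_1 = 5, c_2 = 5.
z(ln 4) = (5)(4^3)(1) + (5)(4^1)(0) = 320.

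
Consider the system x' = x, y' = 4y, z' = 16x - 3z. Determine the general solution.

Coefficient matrix A = [[1, 0, 0], [0, 4, 0], [16, 0, -3]].
det(A - λI) = 0 gives eigenvalues λ = 1, 4, -3.
For λ=1: eigenvector (1,0,4).
For λ=4: eigenvector (0,1,0).
For λ=-3: eigenvector (0,0,1).
General solution: C_1e^(t)(1,0,4) + C_2e^(4t)(0,1,0) + C_3e^(-3t)(0,0,1).

x(t) = C_1e^(t), y(t) = C_2e^(4t), z(t) = 4C_1e^(t) + C_3e^(-3t)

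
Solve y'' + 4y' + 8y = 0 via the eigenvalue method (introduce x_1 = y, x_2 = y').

Let x_1 = y, x_2 = y'. Then x_1' = x_2 and x_2' = -8x_1 - 4x_2.
A = [[0,1],[-8,-4]]; det(A-λI) = λ^2 + 4λ + 8.
Eigenvalues λ = -2 ± 2i.

y(t) = C_1e^(-2t)cos(2t) + C_2e^(-2t)sin(2t)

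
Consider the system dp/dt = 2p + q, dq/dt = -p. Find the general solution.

Coefficient matrix A = [[2, 1], [-1, 0]].
Characteristic polynomial det(A - λI) = λ^2 - 2λ + 1 = 0.
Single eigenvalue λ = 1 with algebraic multiplicity 2.
Eigenvector v = (1,-1); generalized eigenvector w with (A-λI)w=v is (-2,3).
General solution: e^(t)[K_1·v + K_2·(t·v + w)].

p(t) = K_1e^(t) + K_2te^(t) - 2K_2e^(t), q(t) = -K_1e^(t) - K_2te^(t) + 3K_2e^(t)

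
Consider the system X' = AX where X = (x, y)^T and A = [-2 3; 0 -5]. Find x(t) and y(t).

x(t) = K_1e^(-2t) - K_2e^(-5t), y(t) = K_2e^(-5t)

Coefficient matrix A = [[-2, 3], [0, -5]].
Characteristic polynomial det(A - λI) = λ^2 + 7λ + 10 = 0.
Eigenvalues λ = -2, -5.
For λ=-2: (A-λI) row 1 is [0, 3], so an eigenvector is (1, 0).
For λ=-5: (A-λI) row 1 is [3, 3], so an eigenvector is (-1, 1).
General solution: K_1e^(-2t)(1,0) + K_2e^(-5t)(-1,1).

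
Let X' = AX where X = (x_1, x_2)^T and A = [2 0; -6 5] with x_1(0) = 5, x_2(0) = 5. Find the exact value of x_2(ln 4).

A = [[2,0],[-6,5]]; eigenvalues λ = 2, 5.
Eigenvectors: (-1,-2) for λ=2, (0,-1) for λ=5.
From the initial condition, c_1 = -5, c_2 = 5.
x_2(ln 4) = (-5)(4^2)(-2) + (5)(4^5)(-1) = -4960.

-4960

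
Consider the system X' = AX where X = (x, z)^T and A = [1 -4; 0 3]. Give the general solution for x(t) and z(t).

Coefficient matrix A = [[1, -4], [0, 3]].
Characteristic polynomial det(A - λI) = λ^2 - 4λ + 3 = 0.
Eigenvalues λ = 1, 3.
For λ=1: (A-λI) row 1 is [0, -4], so an eigenvector is (-1, 0).
For λ=3: (A-λI) row 1 is [-2, -4], so an eigenvector is (-2, 1).
General solution: C_1e^(t)(-1,0) + C_2e^(3t)(-2,1).

x(t) = -C_1e^(t) - 2C_2e^(3t), z(t) = C_2e^(3t)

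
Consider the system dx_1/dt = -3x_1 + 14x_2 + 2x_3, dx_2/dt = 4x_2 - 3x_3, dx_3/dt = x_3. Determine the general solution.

Coefficient matrix A = [[-3, 14, 2], [0, 4, -3], [0, 0, 1]].
det(A - λI) = 0 gives eigenvalues λ = -3, 4, 1.
For λ=-3: eigenvector (1,0,0).
For λ=4: eigenvector (2,1,0).
For λ=1: eigenvector (4,1,1).
General solution: C_1e^(-3t)(1,0,0) + C_2e^(4t)(2,1,0) + C_3e^(t)(4,1,1).

x_1(t) = C_1e^(-3t) + 2C_2e^(4t) + 4C_3e^(t), x_2(t) = C_2e^(4t) + C_3e^(t), x_3(t) = C_3e^(t)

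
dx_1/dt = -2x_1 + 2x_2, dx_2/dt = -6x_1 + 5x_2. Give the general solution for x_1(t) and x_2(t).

x_1(t) = C_1e^(2t) - 2C_2e^(t), x_2(t) = 2C_1e^(2t) - 3C_2e^(t)

Coefficient matrix A = [[-2, 2], [-6, 5]].
Characteristic polynomial det(A - λI) = λ^2 - 3λ + 2 = 0.
Eigenvalues λ = 2, 1.
For λ=2: (A-λI) row 1 is [-4, 2], so an eigenvector is (1, 2).
For λ=1: (A-λI) row 1 is [-3, 2], so an eigenvector is (-2, -3).
General solution: C_1e^(2t)(1,2) + C_2e^(t)(-2,-3).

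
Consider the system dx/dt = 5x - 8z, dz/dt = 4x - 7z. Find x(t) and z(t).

x(t) = 2C_1e^(t) - C_2e^(-3t), z(t) = C_1e^(t) - C_2e^(-3t)

Coefficient matrix A = [[5, -8], [4, -7]].
Characteristic polynomial det(A - λI) = λ^2 + 2λ - 3 = 0.
Eigenvalues λ = 1, -3.
For λ=1: (A-λI) row 1 is [4, -8], so an eigenvector is (2, 1).
For λ=-3: (A-λI) row 1 is [8, -8], so an eigenvector is (-1, -1).
General solution: C_1e^(t)(2,1) + C_2e^(-3t)(-1,-1).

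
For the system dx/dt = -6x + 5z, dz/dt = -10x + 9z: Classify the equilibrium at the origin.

saddle

A = [[-6,5],[-10,9]]; det(A-λI) = λ^2 - 3λ - 4.
λ = 4, -1: opposite signs.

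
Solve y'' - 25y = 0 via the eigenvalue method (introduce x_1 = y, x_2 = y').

y(t) = K_1e^(-5t) + K_2e^(5t)

Let x_1 = y, x_2 = y'. Then x_1' = x_2 and x_2' = 25x_1.
A = [[0,1],[25,0]]; det(A-λI) = λ^2 - 25.
Eigenvalues λ = -5, 5 with eigenvectors (1,-5), (1,5).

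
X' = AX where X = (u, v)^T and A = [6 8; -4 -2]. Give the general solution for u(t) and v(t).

u(t) = -c_1e^(2t)sin(4t) + c_1e^(2t)cos(4t) + c_2e^(2t)sin(4t) + c_2e^(2t)cos(4t), v(t) = -c_1e^(2t)cos(4t) - c_2e^(2t)sin(4t)

Coefficient matrix A = [[6, 8], [-4, -2]].
Characteristic polynomial det(A - λI) = λ^2 - 4λ + 20 = 0.
Eigenvalues λ = 2 ± 4i (complex conjugate pair).
For λ=2+4i: an eigenvector is (1,-1) - i(-1,0) = (1 + i, -1).
A real fundamental pair from Re and Im of e^((2+4i)t)v: X_1 = e^(2t)(cos(4t)·(1,-1) + sin(4t)·(-1,0)), X_2 = e^(2t)(sin(4t)·(1,-1) - cos(4t)·(-1,0)).
General solution: c_1X_1 + c_2X_2.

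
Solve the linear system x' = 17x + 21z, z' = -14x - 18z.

Coefficient matrix A = [[17, 21], [-14, -18]].
Characteristic polynomial det(A - λI) = λ^2 + λ - 12 = 0.
Eigenvalues λ = -4, 3.
For λ=-4: (A-λI) row 1 is [21, 21], so an eigenvector is (-1, 1).
For λ=3: (A-λI) row 1 is [14, 21], so an eigenvector is (3, -2).
General solution: C_1e^(-4t)(-1,1) + C_2e^(3t)(3,-2).

x(t) = -C_1e^(-4t) + 3C_2e^(3t), z(t) = C_1e^(-4t) - 2C_2e^(3t)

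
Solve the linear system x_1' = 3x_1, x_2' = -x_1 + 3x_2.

Coefficient matrix A = [[3, 0], [-1, 3]].
Characteristic polynomial det(A - λI) = λ^2 - 6λ + 9 = 0.
Single eigenvalue λ = 3 with algebraic multiplicity 2.
Eigenvector v = (0,1); generalized eigenvector w with (A-λI)w=v is (-1,2).
General solution: e^(3t)[C_1·v + C_2·(t·v + w)].

x_1(t) = -C_2e^(3t), x_2(t) = C_1e^(3t) + C_2te^(3t) + 2C_2e^(3t)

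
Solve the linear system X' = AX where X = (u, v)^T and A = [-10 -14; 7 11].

u(t) = 2c_1e^(-3t) - c_2e^(4t), v(t) = -c_1e^(-3t) + c_2e^(4t)

Coefficient matrix A = [[-10, -14], [7, 11]].
Characteristic polynomial det(A - λI) = λ^2 - λ - 12 = 0.
Eigenvalues λ = -3, 4.
For λ=-3: (A-λI) row 1 is [-7, -14], so an eigenvector is (2, -1).
For λ=4: (A-λI) row 1 is [-14, -14], so an eigenvector is (-1, 1).
General solution: c_1e^(-3t)(2,-1) + c_2e^(4t)(-1,1).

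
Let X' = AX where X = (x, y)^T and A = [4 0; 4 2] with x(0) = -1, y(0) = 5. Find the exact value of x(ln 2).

-16

A = [[4,0],[4,2]]; eigenvalues λ = 4, 2.
Eigenvectors: (1,2) for λ=4, (0,1) for λ=2.
From the initial condition, c_1 = -1, c_2 = 7.
x(ln 2) = (-1)(2^4)(1) + (7)(2^2)(0) = -16.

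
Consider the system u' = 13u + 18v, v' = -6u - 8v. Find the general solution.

u(t) = 3K_1e^(t) - 2K_2e^(4t), v(t) = -2K_1e^(t) + K_2e^(4t)

Coefficient matrix A = [[13, 18], [-6, -8]].
Characteristic polynomial det(A - λI) = λ^2 - 5λ + 4 = 0.
Eigenvalues λ = 1, 4.
For λ=1: (A-λI) row 1 is [12, 18], so an eigenvector is (3, -2).
For λ=4: (A-λI) row 1 is [9, 18], so an eigenvector is (-2, 1).
General solution: K_1e^(t)(3,-2) + K_2e^(4t)(-2,1).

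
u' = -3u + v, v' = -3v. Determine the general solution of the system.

Coefficient matrix A = [[-3, 1], [0, -3]].
Characteristic polynomial det(A - λI) = λ^2 + 6λ + 9 = 0.
Single eigenvalue λ = -3 with algebraic multiplicity 2.
Eigenvector v = (1,0); generalized eigenvector w with (A-λI)w=v is (-2,1).
General solution: e^(-3t)[c_1·v + c_2·(t·v + w)].

u(t) = c_1e^(-3t) + c_2te^(-3t) - 2c_2e^(-3t), v(t) = c_2e^(-3t)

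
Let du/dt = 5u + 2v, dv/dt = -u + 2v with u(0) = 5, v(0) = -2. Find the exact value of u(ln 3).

459

A = [[5,2],[-1,2]]; eigenvalues λ = 4, 3.
Eigenvectors: (2,-1) for λ=4, (-1,1) for λ=3.
From the initial condition, c_1 = 3, c_2 = 1.
u(ln 3) = (3)(3^4)(2) + (1)(3^3)(-1) = 459.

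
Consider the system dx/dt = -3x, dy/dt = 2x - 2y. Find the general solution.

Coefficient matrix A = [[-3, 0], [2, -2]].
Characteristic polynomial det(A - λI) = λ^2 + 5λ + 6 = 0.
Eigenvalues λ = -3, -2.
For λ=-3: (A-λI) row 2 is [2, 1], so an eigenvector is (-1, 2).
For λ=-2: (A-λI) row 1 is [-1, 0], so an eigenvector is (0, 1).
General solution: K_1e^(-3t)(-1,2) + K_2e^(-2t)(0,1).

x(t) = -K_1e^(-3t), y(t) = 2K_1e^(-3t) + K_2e^(-2t)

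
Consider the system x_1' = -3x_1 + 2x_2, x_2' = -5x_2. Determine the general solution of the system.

x_1(t) = -c_1e^(-3t) - c_2e^(-5t), x_2(t) = c_2e^(-5t)

Coefficient matrix A = [[-3, 2], [0, -5]].
Characteristic polynomial det(A - λI) = λ^2 + 8λ + 15 = 0.
Eigenvalues λ = -3, -5.
For λ=-3: (A-λI) row 1 is [0, 2], so an eigenvector is (-1, 0).
For λ=-5: (A-λI) row 1 is [2, 2], so an eigenvector is (-1, 1).
General solution: c_1e^(-3t)(-1,0) + c_2e^(-5t)(-1,1).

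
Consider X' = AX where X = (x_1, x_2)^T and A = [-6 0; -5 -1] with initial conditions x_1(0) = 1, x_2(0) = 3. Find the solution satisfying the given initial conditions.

Coefficient matrix A = [[-6, 0], [-5, -1]].
Characteristic polynomial det(A - λI) = λ^2 + 7λ + 6 = 0.
Eigenvalues λ = -6, -1.
For λ=-6: (A-λI) row 2 is [-5, 5], so an eigenvector is (-1, -1).
For λ=-1: (A-λI) row 1 is [-5, 0], so an eigenvector is (0, 1).
General solution: C_1e^(-6t)(-1,-1) + C_2e^(-t)(0,1).
Applying x_1(0)=1, x_2(0)=3 gives C_1=-1, C_2=2.

x_1(t) = e^(-6t), x_2(t) = 2e^(-t) + e^(-6t)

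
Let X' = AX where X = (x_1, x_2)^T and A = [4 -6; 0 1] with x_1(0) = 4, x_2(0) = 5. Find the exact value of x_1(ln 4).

A = [[4,-6],[0,1]]; eigenvalues λ = 4, 1.
Eigenvectors: (1,0) for λ=4, (-2,-1) for λ=1.
From the initial condition, c_1 = -6, c_2 = -5.
x_1(ln 4) = (-6)(4^4)(1) + (-5)(4^1)(-2) = -1496.

-1496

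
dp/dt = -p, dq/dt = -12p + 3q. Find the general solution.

Coefficient matrix A = [[-1, 0], [-12, 3]].
Characteristic polynomial det(A - λI) = λ^2 - 2λ - 3 = 0.
Eigenvalues λ = 3, -1.
For λ=3: (A-λI) row 1 is [-4, 0], so an eigenvector is (0, 1).
For λ=-1: (A-λI) row 2 is [-12, 4], so an eigenvector is (-1, -3).
General solution: c_1e^(3t)(0,1) + c_2e^(-t)(-1,-3).

p(t) = -c_2e^(-t), q(t) = c_1e^(3t) - 3c_2e^(-t)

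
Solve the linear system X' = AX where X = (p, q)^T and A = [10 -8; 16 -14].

p(t) = -K_1e^(-6t) - K_2e^(2t), q(t) = -2K_1e^(-6t) - K_2e^(2t)

Coefficient matrix A = [[10, -8], [16, -14]].
Characteristic polynomial det(A - λI) = λ^2 + 4λ - 12 = 0.
Eigenvalues λ = -6, 2.
For λ=-6: (A-λI) row 1 is [16, -8], so an eigenvector is (-1, -2).
For λ=2: (A-λI) row 1 is [8, -8], so an eigenvector is (-1, -1).
General solution: K_1e^(-6t)(-1,-2) + K_2e^(2t)(-1,-1).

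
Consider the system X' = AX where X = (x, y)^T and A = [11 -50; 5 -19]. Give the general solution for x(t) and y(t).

Coefficient matrix A = [[11, -50], [5, -19]].
Characteristic polynomial det(A - λI) = λ^2 + 8λ + 41 = 0.
Eigenvalues λ = -4 ± 5i (complex conjugate pair).
For λ=-4+5i: an eigenvector is (-3,-1) - i(1,0) = (-3 - i, -1).
A real fundamental pair from Re and Im of e^((-4+5i)t)v: X_1 = e^(-4t)(cos(5t)·(-3,-1) + sin(5t)·(1,0)), X_2 = e^(-4t)(sin(5t)·(-3,-1) - cos(5t)·(1,0)).
General solution: c_1X_1 + c_2X_2.

x(t) = c_1e^(-4t)sin(5t) - 3c_1e^(-4t)cos(5t) - 3c_2e^(-4t)sin(5t) - c_2e^(-4t)cos(5t), y(t) = -c_1e^(-4t)cos(5t) - c_2e^(-4t)sin(5t)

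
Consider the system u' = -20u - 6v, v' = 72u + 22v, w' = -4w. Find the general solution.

u(t) = K_2e^(-2t) + K_3e^(4t), v(t) = -3K_2e^(-2t) - 4K_3e^(4t), w(t) = K_1e^(-4t)

Coefficient matrix A = [[-20, -6, 0], [72, 22, 0], [0, 0, -4]].
det(A - λI) = 0 gives eigenvalues λ = -4, -2, 4.
For λ=-4: eigenvector (0,0,1).
For λ=-2: eigenvector (1,-3,0).
For λ=4: eigenvector (1,-4,0).
General solution: K_1e^(-4t)(0,0,1) + K_2e^(-2t)(1,-3,0) + K_3e^(4t)(1,-4,0).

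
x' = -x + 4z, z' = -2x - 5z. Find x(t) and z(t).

Coefficient matrix A = [[-1, 4], [-2, -5]].
Characteristic polynomial det(A - λI) = λ^2 + 6λ + 13 = 0.
Eigenvalues λ = -3 ± 2i (complex conjugate pair).
For λ=-3+2i: an eigenvector is (1,0) - i(1,-1) = (1 - i, 0 + i).
A real fundamental pair from Re and Im of e^((-3+2i)t)v: X_1 = e^(-3t)(cos(2t)·(1,0) + sin(2t)·(1,-1)), X_2 = e^(-3t)(sin(2t)·(1,0) - cos(2t)·(1,-1)).
General solution: c_1X_1 + c_2X_2.

x(t) = c_1e^(-3t)sin(2t) + c_1e^(-3t)cos(2t) + c_2e^(-3t)sin(2t) - c_2e^(-3t)cos(2t), z(t) = -c_1e^(-3t)sin(2t) + c_2e^(-3t)cos(2t)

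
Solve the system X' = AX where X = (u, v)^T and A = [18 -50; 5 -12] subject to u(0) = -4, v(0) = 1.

u(t) = -22e^(3t)sin(5t) - 4e^(3t)cos(5t), v(t) = -7e^(3t)sin(5t) + e^(3t)cos(5t)

Coefficient matrix A = [[18, -50], [5, -12]].
Characteristic polynomial det(A - λI) = λ^2 - 6λ + 34 = 0.
Eigenvalues λ = 3 ± 5i (complex conjugate pair).
For λ=3+5i: an eigenvector is (-3,-1) - i(1,0) = (-3 - i, -1).
A real fundamental pair from Re and Im of e^((3+5i)t)v: X_1 = e^(3t)(cos(5t)·(-3,-1) + sin(5t)·(1,0)), X_2 = e^(3t)(sin(5t)·(-3,-1) - cos(5t)·(1,0)).
General solution: C_1X_1 + C_2X_2.
Applying u(0)=-4, v(0)=1 gives C_1=-1, C_2=7.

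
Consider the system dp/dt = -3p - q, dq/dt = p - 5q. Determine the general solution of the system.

p(t) = -K_1e^(-4t) - K_2te^(-4t) - 2K_2e^(-4t), q(t) = -K_1e^(-4t) - K_2te^(-4t) - K_2e^(-4t)

Coefficient matrix A = [[-3, -1], [1, -5]].
Characteristic polynomial det(A - λI) = λ^2 + 8λ + 16 = 0.
Single eigenvalue λ = -4 with algebraic multiplicity 2.
Eigenvector v = (-1,-1); generalized eigenvector w with (A-λI)w=v is (-2,-1).
General solution: e^(-4t)[K_1·v + K_2·(t·v + w)].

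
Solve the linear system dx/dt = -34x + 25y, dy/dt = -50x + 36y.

Coefficient matrix A = [[-34, 25], [-50, 36]].
Characteristic polynomial det(A - λI) = λ^2 - 2λ + 26 = 0.
Eigenvalues λ = 1 ± 5i (complex conjugate pair).
For λ=1+5i: an eigenvector is (1,1) - i(-2,-3) = (1 + 2i, 1 + 3i).
A real fundamental pair from Re and Im of e^((1+5i)t)v: X_1 = e^(t)(cos(5t)·(1,1) + sin(5t)·(-2,-3)), X_2 = e^(t)(sin(5t)·(1,1) - cos(5t)·(-2,-3)).
General solution: c_1X_1 + c_2X_2.

x(t) = -2c_1e^(t)sin(5t) + c_1e^(t)cos(5t) + c_2e^(t)sin(5t) + 2c_2e^(t)cos(5t), y(t) = -3c_1e^(t)sin(5t) + c_1e^(t)cos(5t) + c_2e^(t)sin(5t) + 3c_2e^(t)cos(5t)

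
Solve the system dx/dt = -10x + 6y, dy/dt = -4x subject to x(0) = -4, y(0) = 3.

x(t) = 17e^(-4t) - 21e^(-6t), y(t) = 17e^(-4t) - 14e^(-6t)

Coefficient matrix A = [[-10, 6], [-4, 0]].
Characteristic polynomial det(A - λI) = λ^2 + 10λ + 24 = 0.
Eigenvalues λ = -6, -4.
For λ=-6: (A-λI) row 1 is [-4, 6], so an eigenvector is (3, 2).
For λ=-4: (A-λI) row 1 is [-6, 6], so an eigenvector is (1, 1).
General solution: c_1e^(-6t)(3,2) + c_2e^(-4t)(1,1).
Applying x(0)=-4, y(0)=3 gives c_1=-7, c_2=17.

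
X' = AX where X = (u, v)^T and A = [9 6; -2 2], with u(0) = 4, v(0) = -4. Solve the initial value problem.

Coefficient matrix A = [[9, 6], [-2, 2]].
Characteristic polynomial det(A - λI) = λ^2 - 11λ + 30 = 0.
Eigenvalues λ = 6, 5.
For λ=6: (A-λI) row 1 is [3, 6], so an eigenvector is (2, -1).
For λ=5: (A-λI) row 1 is [4, 6], so an eigenvector is (-3, 2).
General solution: C_1e^(6t)(2,-1) + C_2e^(5t)(-3,2).
Applying u(0)=4, v(0)=-4 gives C_1=-4, C_2=-4.

u(t) = -8e^(6t) + 12e^(5t), v(t) = 4e^(6t) - 8e^(5t)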